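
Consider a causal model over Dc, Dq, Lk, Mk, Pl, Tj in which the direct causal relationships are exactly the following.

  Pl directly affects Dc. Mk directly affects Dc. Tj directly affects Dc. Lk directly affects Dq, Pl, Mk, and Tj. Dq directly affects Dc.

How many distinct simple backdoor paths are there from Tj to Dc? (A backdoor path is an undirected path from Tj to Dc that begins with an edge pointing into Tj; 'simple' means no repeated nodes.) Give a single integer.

A backdoor path from Tj to Dc is any simple undirected path whose first edge points into Tj (i.e. leaves Tj via a parent).
Parents of Tj: {Lk}.
Enumerating:
  P1: Tj <- Lk -> Pl -> Dc
  P2: Tj <- Lk -> Mk -> Dc
  P3: Tj <- Lk -> Dq -> Dc
That exhausts the simple backdoor paths. Count: 3.

3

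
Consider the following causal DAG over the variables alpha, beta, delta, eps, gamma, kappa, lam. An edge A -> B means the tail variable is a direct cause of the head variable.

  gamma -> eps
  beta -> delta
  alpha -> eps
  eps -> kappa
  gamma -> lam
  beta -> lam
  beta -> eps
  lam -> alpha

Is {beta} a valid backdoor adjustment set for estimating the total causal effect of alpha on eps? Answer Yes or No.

No

Backdoor paths from alpha to eps (paths whose first edge points into alpha):
  P1: alpha <- lam <- beta -> eps
  P2: alpha <- lam <- gamma -> eps
Condition 1 (no descendant of alpha in the set): holds — descendants of alpha are {eps, kappa}; none are in {beta}.
Condition 2 (every backdoor path blocked by {beta}):
  P1: blocked at fork node beta ∈ conditioning set.
  P2: open — no interior node is in the conditioning set.
{beta} does not satisfy the backdoor criterion.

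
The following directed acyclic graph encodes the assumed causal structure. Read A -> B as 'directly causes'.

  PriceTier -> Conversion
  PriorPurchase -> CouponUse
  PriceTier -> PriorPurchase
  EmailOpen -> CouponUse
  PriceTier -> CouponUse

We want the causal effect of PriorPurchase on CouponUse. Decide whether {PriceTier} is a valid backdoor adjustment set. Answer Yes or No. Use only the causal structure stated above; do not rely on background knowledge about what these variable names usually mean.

Yes

Backdoor paths from PriorPurchase to CouponUse (paths whose first edge points into PriorPurchase):
  P1: PriorPurchase <- PriceTier -> CouponUse
Condition 1 (no descendant of PriorPurchase in the set): holds — descendants of PriorPurchase are {CouponUse}; none are in {PriceTier}.
Condition 2 (every backdoor path blocked by {PriceTier}):
  P1: blocked at fork node PriceTier ∈ conditioning set.
{PriceTier} satisfies the backdoor criterion.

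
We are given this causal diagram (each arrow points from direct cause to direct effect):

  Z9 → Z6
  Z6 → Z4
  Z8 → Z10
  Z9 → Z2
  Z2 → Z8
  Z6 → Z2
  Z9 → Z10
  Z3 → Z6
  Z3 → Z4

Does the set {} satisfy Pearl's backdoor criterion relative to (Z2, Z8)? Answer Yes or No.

Yes

Backdoor paths from Z2 to Z8 (paths whose first edge points into Z2):
  P1: Z2 <- Z9 -> Z10 <- Z8
  P2: Z2 <- Z6 <- Z9 -> Z10 <- Z8
Condition 1 (no descendant of Z2 in the set): holds — descendants of Z2 are {Z10, Z8}; none are in {}.
Condition 2 (every backdoor path blocked by {}):
  P1: blocked at collider Z10 (neither it nor any descendant is in the conditioning set).
  P2: blocked at collider Z10 (neither it nor any descendant is in the conditioning set).
{} satisfies the backdoor criterion.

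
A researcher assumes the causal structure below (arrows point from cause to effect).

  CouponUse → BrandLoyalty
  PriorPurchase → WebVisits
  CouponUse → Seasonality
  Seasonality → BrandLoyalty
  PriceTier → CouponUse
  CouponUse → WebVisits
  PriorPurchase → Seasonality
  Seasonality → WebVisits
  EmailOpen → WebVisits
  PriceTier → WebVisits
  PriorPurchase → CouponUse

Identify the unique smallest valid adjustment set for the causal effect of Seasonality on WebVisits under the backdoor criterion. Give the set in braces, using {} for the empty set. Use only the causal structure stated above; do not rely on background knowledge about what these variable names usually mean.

Variables eligible for adjustment (non-descendants of Seasonality, excluding Seasonality and WebVisits): {CouponUse, EmailOpen, PriceTier, PriorPurchase}.
Backdoor paths from Seasonality to WebVisits:
  P1: Seasonality <- PriorPurchase -> CouponUse <- PriceTier -> WebVisits
  P2: Seasonality <- PriorPurchase -> CouponUse -> WebVisits
  P3: Seasonality <- PriorPurchase -> WebVisits
  P4: Seasonality <- CouponUse <- PriorPurchase -> WebVisits
  P5: Seasonality <- CouponUse <- PriceTier -> WebVisits
  P6: Seasonality <- CouponUse -> WebVisits
The empty set is not sufficient: P2 (Seasonality <- PriorPurchase -> CouponUse -> WebVisits) has no collider blocking it and no conditioned non-collider, so it is open.
Try {CouponUse, PriorPurchase}:
  P1: blocked at fork node PriorPurchase ∈ conditioning set.
  P2: blocked at fork node PriorPurchase ∈ conditioning set.
  P3: blocked at fork node PriorPurchase ∈ conditioning set.
  P4: blocked at chain node CouponUse ∈ conditioning set.
  P5: blocked at chain node CouponUse ∈ conditioning set.
  P6: blocked at fork node CouponUse ∈ conditioning set.
{CouponUse, PriorPurchase} contains no descendant of Seasonality and blocks every backdoor path.
Every element of {CouponUse, PriorPurchase} is needed (dropping CouponUse leaves P5 open; dropping PriorPurchase leaves P1 open), so no proper subset is valid.
Among all size-2 subsets of the eligible variables, only {CouponUse, PriorPurchase} blocks every backdoor path, so it is the unique smallest valid adjustment set.

{CouponUse, PriorPurchase}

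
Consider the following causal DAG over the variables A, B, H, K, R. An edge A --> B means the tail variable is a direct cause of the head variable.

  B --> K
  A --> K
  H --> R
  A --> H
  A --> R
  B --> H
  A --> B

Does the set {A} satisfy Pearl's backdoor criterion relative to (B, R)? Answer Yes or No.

Yes

Backdoor paths from B to R (paths whose first edge points into B):
  P1: B <- A -> H -> R
  P2: B <- A -> R
Condition 1 (no descendant of B in the set): holds — descendants of B are {H, K, R}; none are in {A}.
Condition 2 (every backdoor path blocked by {A}):
  P1: blocked at fork node A ∈ conditioning set.
  P2: blocked at fork node A ∈ conditioning set.
{A} satisfies the backdoor criterion.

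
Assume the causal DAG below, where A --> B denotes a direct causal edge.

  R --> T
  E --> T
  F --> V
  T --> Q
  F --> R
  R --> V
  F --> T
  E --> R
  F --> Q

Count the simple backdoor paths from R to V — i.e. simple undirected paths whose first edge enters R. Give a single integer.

A backdoor path from R to V is any simple undirected path whose first edge points into R (i.e. leaves R via a parent).
Parents of R: {E, F}.
Enumerating:
  P1: R <- F -> V
  P2: R <- E -> T <- F -> V
  P3: R <- E -> T -> Q <- F -> V
That exhausts the simple backdoor paths. Count: 3.

3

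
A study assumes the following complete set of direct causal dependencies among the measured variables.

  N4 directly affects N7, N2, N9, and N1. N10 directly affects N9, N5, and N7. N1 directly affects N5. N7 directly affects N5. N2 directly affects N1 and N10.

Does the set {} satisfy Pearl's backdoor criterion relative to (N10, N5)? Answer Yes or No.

Backdoor paths from N10 to N5 (paths whose first edge points into N10):
  P1: N10 <- N2 <- N4 -> N7 -> N5
  P2: N10 <- N2 <- N4 -> N1 -> N5
  P3: N10 <- N2 -> N1 <- N4 -> N7 -> N5
  P4: N10 <- N2 -> N1 -> N5
Condition 1 (no descendant of N10 in the set): holds — descendants of N10 are {N5, N7, N9}; none are in {}.
Condition 2 (every backdoor path blocked by {}):
  P1: open — no interior node is in the conditioning set.
  P2: open — no interior node is in the conditioning set.
  P3: blocked at collider N1 (neither it nor any descendant is in the conditioning set).
  P4: open — no interior node is in the conditioning set.
{} does not satisfy the backdoor criterion.

No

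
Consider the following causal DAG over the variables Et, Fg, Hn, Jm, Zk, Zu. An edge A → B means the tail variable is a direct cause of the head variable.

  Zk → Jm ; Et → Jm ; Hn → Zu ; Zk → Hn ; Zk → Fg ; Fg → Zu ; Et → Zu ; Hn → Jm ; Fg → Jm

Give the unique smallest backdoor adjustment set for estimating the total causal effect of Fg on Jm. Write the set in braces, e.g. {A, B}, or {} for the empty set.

{Zk}

Variables eligible for adjustment (non-descendants of Fg, excluding Fg and Jm): {Et, Hn, Zk}.
Backdoor paths from Fg to Jm:
  P1: Fg <- Zk -> Hn -> Jm
  P2: Fg <- Zk -> Hn -> Zu <- Et -> Jm
  P3: Fg <- Zk -> Jm
The empty set is not sufficient: P1 (Fg <- Zk -> Hn -> Jm) has no collider blocking it and no conditioned non-collider, so it is open.
Try {Zk}:
  P1: blocked at fork node Zk ∈ conditioning set.
  P2: blocked at fork node Zk ∈ conditioning set.
  P3: blocked at fork node Zk ∈ conditioning set.
{Zk} contains no descendant of Fg and blocks every backdoor path.
No other singleton works — e.g. {Et} leaves P1 open — so {Zk} is the unique smallest valid adjustment set.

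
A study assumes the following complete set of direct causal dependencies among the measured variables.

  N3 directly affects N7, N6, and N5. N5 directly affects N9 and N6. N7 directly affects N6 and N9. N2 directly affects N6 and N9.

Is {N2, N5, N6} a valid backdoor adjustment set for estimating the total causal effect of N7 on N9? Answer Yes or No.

No

Backdoor paths from N7 to N9 (paths whose first edge points into N7):
  P1: N7 <- N3 -> N5 -> N9
  P2: N7 <- N3 -> N5 -> N6 <- N2 -> N9
  P3: N7 <- N3 -> N6 <- N2 -> N9
  P4: N7 <- N3 -> N6 <- N5 -> N9
Condition 1 (no descendant of N7 in the set): FAILS — N6 is a descendant of N7.
Condition 2 (every backdoor path blocked by {N2, N5, N6}):
  P1: blocked at chain node N5 ∈ conditioning set.
  P2: blocked at chain node N5 ∈ conditioning set.
  P3: blocked at fork node N2 ∈ conditioning set.
  P4: blocked at fork node N5 ∈ conditioning set.
{N2, N5, N6} does not satisfy the backdoor criterion.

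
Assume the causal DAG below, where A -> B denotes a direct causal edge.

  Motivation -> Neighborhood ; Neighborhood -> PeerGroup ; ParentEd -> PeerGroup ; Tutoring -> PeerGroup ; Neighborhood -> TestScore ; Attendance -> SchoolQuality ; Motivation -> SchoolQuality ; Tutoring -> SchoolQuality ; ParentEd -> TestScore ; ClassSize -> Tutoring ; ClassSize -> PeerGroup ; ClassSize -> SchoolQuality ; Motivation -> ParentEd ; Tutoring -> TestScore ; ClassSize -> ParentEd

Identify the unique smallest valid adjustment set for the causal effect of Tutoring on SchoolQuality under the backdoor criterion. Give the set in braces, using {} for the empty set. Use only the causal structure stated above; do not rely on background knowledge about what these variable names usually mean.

{ClassSize}

Variables eligible for adjustment (non-descendants of Tutoring, excluding Tutoring and SchoolQuality): {Attendance, ClassSize, Motivation, Neighborhood, ParentEd}.
Backdoor paths from Tutoring to SchoolQuality:
  P1: Tutoring <- ClassSize -> ParentEd <- Motivation -> SchoolQuality
  P2: Tutoring <- ClassSize -> ParentEd -> PeerGroup <- Neighborhood <- Motivation -> SchoolQuality
  P3: Tutoring <- ClassSize -> ParentEd -> TestScore <- Neighborhood <- Motivation -> SchoolQuality
  P4: Tutoring <- ClassSize -> PeerGroup <- Neighborhood <- Motivation -> SchoolQuality
  P5: Tutoring <- ClassSize -> PeerGroup <- Neighborhood -> TestScore <- ParentEd <- Motivation -> SchoolQuality
  P6: Tutoring <- ClassSize -> PeerGroup <- ParentEd <- Motivation -> SchoolQuality
  P7: Tutoring <- ClassSize -> PeerGroup <- ParentEd -> TestScore <- Neighborhood <- Motivation -> SchoolQuality
  P8: Tutoring <- ClassSize -> SchoolQuality
The empty set is not sufficient: P8 (Tutoring <- ClassSize -> SchoolQuality) has no collider blocking it and no conditioned non-collider, so it is open.
Try {ClassSize}:
  P1: blocked at fork node ClassSize ∈ conditioning set.
  P2: blocked at fork node ClassSize ∈ conditioning set.
  P3: blocked at fork node ClassSize ∈ conditioning set.
  P4: blocked at fork node ClassSize ∈ conditioning set.
  P5: blocked at fork node ClassSize ∈ conditioning set.
  P6: blocked at fork node ClassSize ∈ conditioning set.
  P7: blocked at fork node ClassSize ∈ conditioning set.
  P8: blocked at fork node ClassSize ∈ conditioning set.
{ClassSize} contains no descendant of Tutoring and blocks every backdoor path.
No other singleton works — e.g. {Motivation} leaves P8 open — so {ClassSize} is the unique smallest valid adjustment set.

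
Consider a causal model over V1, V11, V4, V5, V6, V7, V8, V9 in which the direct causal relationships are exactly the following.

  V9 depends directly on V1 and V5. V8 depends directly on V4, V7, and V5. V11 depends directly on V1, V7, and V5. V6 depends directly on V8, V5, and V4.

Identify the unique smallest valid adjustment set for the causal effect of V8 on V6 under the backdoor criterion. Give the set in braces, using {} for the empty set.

{V4, V5}

Variables eligible for adjustment (non-descendants of V8, excluding V8 and V6): {V1, V11, V4, V5, V7, V9}.
Backdoor paths from V8 to V6:
  P1: V8 <- V7 -> V11 <- V1 -> V9 <- V5 -> V6
  P2: V8 <- V7 -> V11 <- V5 -> V6
  P3: V8 <- V5 -> V6
  P4: V8 <- V4 -> V6
The empty set is not sufficient: P3 (V8 <- V5 -> V6) has no collider blocking it and no conditioned non-collider, so it is open.
Try {V4, V5}:
  P1: blocked at collider V11 (neither it nor any descendant is in the conditioning set).
  P2: blocked at collider V11 (neither it nor any descendant is in the conditioning set).
  P3: blocked at fork node V5 ∈ conditioning set.
  P4: blocked at fork node V4 ∈ conditioning set.
{V4, V5} contains no descendant of V8 and blocks every backdoor path.
Every element of {V4, V5} is needed (dropping V4 leaves P4 open; dropping V5 leaves P3 open), so no proper subset is valid.
Among all size-2 subsets of the eligible variables, only {V4, V5} blocks every backdoor path, so it is the unique smallest valid adjustment set.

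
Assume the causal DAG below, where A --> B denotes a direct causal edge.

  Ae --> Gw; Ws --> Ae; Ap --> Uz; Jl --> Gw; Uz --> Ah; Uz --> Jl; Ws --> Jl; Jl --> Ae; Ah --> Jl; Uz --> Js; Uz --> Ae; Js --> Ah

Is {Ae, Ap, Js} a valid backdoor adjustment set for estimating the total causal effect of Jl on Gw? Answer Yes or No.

Backdoor paths from Jl to Gw (paths whose first edge points into Jl):
  P1: Jl <- Uz -> Ae -> Gw
  P2: Jl <- Ws -> Ae -> Gw
  P3: Jl <- Ah <- Uz -> Ae -> Gw
  P4: Jl <- Ah <- Js <- Uz -> Ae -> Gw
Condition 1 (no descendant of Jl in the set): FAILS — Ae is a descendant of Jl.
Condition 2 (every backdoor path blocked by {Ae, Ap, Js}):
  P1: blocked at chain node Ae ∈ conditioning set.
  P2: blocked at chain node Ae ∈ conditioning set.
  P3: blocked at chain node Ae ∈ conditioning set.
  P4: blocked at chain node Js ∈ conditioning set.
{Ae, Ap, Js} does not satisfy the backdoor criterion.

No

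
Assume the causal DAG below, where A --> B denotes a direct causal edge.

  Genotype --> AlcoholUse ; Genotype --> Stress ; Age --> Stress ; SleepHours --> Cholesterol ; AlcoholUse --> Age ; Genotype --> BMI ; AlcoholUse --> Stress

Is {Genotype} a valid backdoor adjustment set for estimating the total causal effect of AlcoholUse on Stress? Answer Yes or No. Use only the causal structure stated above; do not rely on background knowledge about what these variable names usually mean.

Backdoor paths from AlcoholUse to Stress (paths whose first edge points into AlcoholUse):
  P1: AlcoholUse <- Genotype -> Stress
Condition 1 (no descendant of AlcoholUse in the set): holds — descendants of AlcoholUse are {Age, Stress}; none are in {Genotype}.
Condition 2 (every backdoor path blocked by {Genotype}):
  P1: blocked at fork node Genotype ∈ conditioning set.
{Genotype} satisfies the backdoor criterion.

Yes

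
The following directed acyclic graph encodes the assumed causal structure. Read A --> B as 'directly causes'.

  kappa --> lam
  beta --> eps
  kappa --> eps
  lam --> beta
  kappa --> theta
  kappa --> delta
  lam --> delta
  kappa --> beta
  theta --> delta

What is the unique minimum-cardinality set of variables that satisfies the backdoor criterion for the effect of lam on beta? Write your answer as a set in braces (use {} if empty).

{kappa}

Variables eligible for adjustment (non-descendants of lam, excluding lam and beta): {kappa, theta}.
Backdoor paths from lam to beta:
  P1: lam <- kappa -> beta
  P2: lam <- kappa -> eps <- beta
The empty set is not sufficient: P1 (lam <- kappa -> beta) has no collider blocking it and no conditioned non-collider, so it is open.
Try {kappa}:
  P1: blocked at fork node kappa ∈ conditioning set.
  P2: blocked at fork node kappa ∈ conditioning set.
{kappa} contains no descendant of lam and blocks every backdoor path.
No other singleton works — e.g. {theta} leaves P1 open — so {kappa} is the unique smallest valid adjustment set.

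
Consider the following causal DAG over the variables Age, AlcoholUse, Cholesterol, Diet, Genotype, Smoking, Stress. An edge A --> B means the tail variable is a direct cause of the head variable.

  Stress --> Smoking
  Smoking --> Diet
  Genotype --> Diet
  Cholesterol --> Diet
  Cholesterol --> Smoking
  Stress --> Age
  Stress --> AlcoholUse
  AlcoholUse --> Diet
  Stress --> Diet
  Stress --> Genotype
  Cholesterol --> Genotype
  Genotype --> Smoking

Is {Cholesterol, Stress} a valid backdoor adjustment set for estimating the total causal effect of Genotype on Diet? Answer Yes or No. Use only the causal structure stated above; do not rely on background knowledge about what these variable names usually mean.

Backdoor paths from Genotype to Diet (paths whose first edge points into Genotype):
  P1: Genotype <- Cholesterol -> Smoking <- Stress -> AlcoholUse -> Diet
  P2: Genotype <- Cholesterol -> Smoking <- Stress -> Diet
  P3: Genotype <- Cholesterol -> Smoking -> Diet
  P4: Genotype <- Cholesterol -> Diet
  P5: Genotype <- Stress -> AlcoholUse -> Diet
  P6: Genotype <- Stress -> Smoking <- Cholesterol -> Diet
  P7: Genotype <- Stress -> Smoking -> Diet
  P8: Genotype <- Stress -> Diet
Condition 1 (no descendant of Genotype in the set): holds — descendants of Genotype are {Diet, Smoking}; none are in {Cholesterol, Stress}.
Condition 2 (every backdoor path blocked by {Cholesterol, Stress}):
  P1: blocked at fork node Cholesterol ∈ conditioning set.
  P2: blocked at fork node Cholesterol ∈ conditioning set.
  P3: blocked at fork node Cholesterol ∈ conditioning set.
  P4: blocked at fork node Cholesterol ∈ conditioning set.
  P5: blocked at fork node Stress ∈ conditioning set.
  P6: blocked at fork node Stress ∈ conditioning set.
  P7: blocked at fork node Stress ∈ conditioning set.
  P8: blocked at fork node Stress ∈ conditioning set.
{Cholesterol, Stress} satisfies the backdoor criterion.

Yes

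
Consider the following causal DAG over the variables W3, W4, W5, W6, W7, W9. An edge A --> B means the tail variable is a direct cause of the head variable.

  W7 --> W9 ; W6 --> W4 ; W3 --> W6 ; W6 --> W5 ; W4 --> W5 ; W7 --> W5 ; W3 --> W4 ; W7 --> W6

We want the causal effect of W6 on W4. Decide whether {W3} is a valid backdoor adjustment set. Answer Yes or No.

Backdoor paths from W6 to W4 (paths whose first edge points into W6):
  P1: W6 <- W7 -> W5 <- W4
  P2: W6 <- W3 -> W4
Condition 1 (no descendant of W6 in the set): holds — descendants of W6 are {W4, W5}; none are in {W3}.
Condition 2 (every backdoor path blocked by {W3}):
  P1: blocked at collider W5 (neither it nor any descendant is in the conditioning set).
  P2: blocked at fork node W3 ∈ conditioning set.
{W3} satisfies the backdoor criterion.

Yes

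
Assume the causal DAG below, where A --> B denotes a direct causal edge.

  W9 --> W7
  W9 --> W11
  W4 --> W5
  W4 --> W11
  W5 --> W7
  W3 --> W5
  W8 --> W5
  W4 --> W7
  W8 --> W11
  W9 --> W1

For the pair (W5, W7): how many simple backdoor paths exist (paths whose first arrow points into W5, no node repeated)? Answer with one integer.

4

A backdoor path from W5 to W7 is any simple undirected path whose first edge points into W5 (i.e. leaves W5 via a parent).
Parents of W5: {W3, W4, W8}.
Enumerating:
  P1: W5 <- W8 -> W11 <- W9 -> W7
  P2: W5 <- W8 -> W11 <- W4 -> W7
  P3: W5 <- W4 -> W11 <- W9 -> W7
  P4: W5 <- W4 -> W7
That exhausts the simple backdoor paths. Count: 4.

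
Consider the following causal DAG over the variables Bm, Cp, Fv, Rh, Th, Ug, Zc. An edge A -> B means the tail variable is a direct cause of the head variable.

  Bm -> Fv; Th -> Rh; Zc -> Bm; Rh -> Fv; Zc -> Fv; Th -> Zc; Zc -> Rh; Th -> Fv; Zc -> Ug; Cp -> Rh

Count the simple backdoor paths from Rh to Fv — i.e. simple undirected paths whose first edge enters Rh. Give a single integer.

A backdoor path from Rh to Fv is any simple undirected path whose first edge points into Rh (i.e. leaves Rh via a parent).
Parents of Rh: {Cp, Th, Zc}.
Enumerating:
  P1: Rh <- Th -> Zc -> Bm -> Fv
  P2: Rh <- Th -> Zc -> Fv
  P3: Rh <- Th -> Fv
  P4: Rh <- Zc <- Th -> Fv
  P5: Rh <- Zc -> Bm -> Fv
  P6: Rh <- Zc -> Fv
That exhausts the simple backdoor paths. Count: 6.

6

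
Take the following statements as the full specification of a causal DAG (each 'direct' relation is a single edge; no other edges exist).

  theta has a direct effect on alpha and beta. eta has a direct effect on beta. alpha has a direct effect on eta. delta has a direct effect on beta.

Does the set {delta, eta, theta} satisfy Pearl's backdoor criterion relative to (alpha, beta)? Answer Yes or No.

Backdoor paths from alpha to beta (paths whose first edge points into alpha):
  P1: alpha <- theta -> beta
Condition 1 (no descendant of alpha in the set): FAILS — eta is a descendant of alpha.
Condition 2 (every backdoor path blocked by {delta, eta, theta}):
  P1: blocked at fork node theta ∈ conditioning set.
{delta, eta, theta} does not satisfy the backdoor criterion.

No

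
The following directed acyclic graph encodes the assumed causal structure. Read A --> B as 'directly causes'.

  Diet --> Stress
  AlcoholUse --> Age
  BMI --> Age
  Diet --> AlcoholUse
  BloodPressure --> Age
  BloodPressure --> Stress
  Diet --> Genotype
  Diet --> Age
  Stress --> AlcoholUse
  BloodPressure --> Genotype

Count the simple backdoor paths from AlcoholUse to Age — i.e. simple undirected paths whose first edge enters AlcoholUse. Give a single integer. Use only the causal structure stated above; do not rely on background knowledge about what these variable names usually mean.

A backdoor path from AlcoholUse to Age is any simple undirected path whose first edge points into AlcoholUse (i.e. leaves AlcoholUse via a parent).
Parents of AlcoholUse: {Diet, Stress}.
Enumerating:
  P1: AlcoholUse <- Diet -> Stress <- BloodPressure -> Age
  P2: AlcoholUse <- Diet -> Genotype <- BloodPressure -> Age
  P3: AlcoholUse <- Diet -> Age
  P4: AlcoholUse <- Stress <- BloodPressure -> Genotype <- Diet -> Age
  P5: AlcoholUse <- Stress <- BloodPressure -> Age
  P6: AlcoholUse <- Stress <- Diet -> Genotype <- BloodPressure -> Age
  P7: AlcoholUse <- Stress <- Diet -> Age
That exhausts the simple backdoor paths. Count: 7.

7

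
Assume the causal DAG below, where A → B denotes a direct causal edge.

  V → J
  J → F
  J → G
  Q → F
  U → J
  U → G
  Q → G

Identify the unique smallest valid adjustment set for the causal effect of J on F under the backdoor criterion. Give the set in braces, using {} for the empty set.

Variables eligible for adjustment (non-descendants of J, excluding J and F): {Q, U, V}.
Backdoor paths from J to F:
  P1: J <- U -> G <- Q -> F
Each backdoor path contains an unconditioned collider, so every path is already blocked with the empty conditioning set:
  P1: blocked at collider G (neither it nor any descendant is in the conditioning set).
The empty set is therefore the unique smallest valid set.

{}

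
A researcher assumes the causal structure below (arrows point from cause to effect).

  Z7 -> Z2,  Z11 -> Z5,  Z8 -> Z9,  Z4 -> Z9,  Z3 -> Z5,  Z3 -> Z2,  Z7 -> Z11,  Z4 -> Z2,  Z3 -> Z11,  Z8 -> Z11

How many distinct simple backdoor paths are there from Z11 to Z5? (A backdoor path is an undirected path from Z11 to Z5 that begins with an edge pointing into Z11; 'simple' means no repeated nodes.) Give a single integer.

A backdoor path from Z11 to Z5 is any simple undirected path whose first edge points into Z11 (i.e. leaves Z11 via a parent).
Parents of Z11: {Z3, Z7, Z8}.
Enumerating:
  P1: Z11 <- Z7 -> Z2 <- Z3 -> Z5
  P2: Z11 <- Z8 -> Z9 <- Z4 -> Z2 <- Z3 -> Z5
  P3: Z11 <- Z3 -> Z5
That exhausts the simple backdoor paths. Count: 3.

3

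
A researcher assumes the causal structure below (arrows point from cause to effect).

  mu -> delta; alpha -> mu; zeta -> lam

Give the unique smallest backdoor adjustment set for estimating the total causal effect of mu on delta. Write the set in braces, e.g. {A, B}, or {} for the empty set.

Variables eligible for adjustment (non-descendants of mu, excluding mu and delta): {alpha, lam, zeta}.
Backdoor paths from mu to delta:
  (none)
With no backdoor paths the empty set already satisfies the criterion, and it is trivially minimal.

{}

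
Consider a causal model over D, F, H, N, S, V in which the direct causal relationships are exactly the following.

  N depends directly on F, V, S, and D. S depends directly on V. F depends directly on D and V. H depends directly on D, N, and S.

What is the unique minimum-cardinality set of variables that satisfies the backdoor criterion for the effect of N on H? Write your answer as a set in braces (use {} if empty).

{D, S}

Variables eligible for adjustment (non-descendants of N, excluding N and H): {D, F, S, V}.
Backdoor paths from N to H:
  P1: N <- D -> F <- V -> S -> H
  P2: N <- D -> H
  P3: N <- V -> F <- D -> H
  P4: N <- V -> S -> H
  P5: N <- F <- D -> H
  P6: N <- F <- V -> S -> H
  P7: N <- S <- V -> F <- D -> H
  P8: N <- S -> H
The empty set is not sufficient: P2 (N <- D -> H) has no collider blocking it and no conditioned non-collider, so it is open.
Try {D, S}:
  P1: blocked at fork node D ∈ conditioning set.
  P2: blocked at fork node D ∈ conditioning set.
  P3: blocked at collider F (neither it nor any descendant is in the conditioning set).
  P4: blocked at chain node S ∈ conditioning set.
  P5: blocked at fork node D ∈ conditioning set.
  P6: blocked at chain node S ∈ conditioning set.
  P7: blocked at chain node S ∈ conditioning set.
  P8: blocked at fork node S ∈ conditioning set.
{D, S} contains no descendant of N and blocks every backdoor path.
Every element of {D, S} is needed (dropping D leaves P2 open; dropping S leaves P4 open), so no proper subset is valid.
Among all size-2 subsets of the eligible variables, only {D, S} blocks every backdoor path, so it is the unique smallest valid adjustment set.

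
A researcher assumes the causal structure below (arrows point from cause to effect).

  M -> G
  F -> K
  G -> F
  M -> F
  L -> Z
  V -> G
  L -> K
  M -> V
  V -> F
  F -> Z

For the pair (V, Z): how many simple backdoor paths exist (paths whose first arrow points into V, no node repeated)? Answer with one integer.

4

A backdoor path from V to Z is any simple undirected path whose first edge points into V (i.e. leaves V via a parent).
Parents of V: {M}.
Enumerating:
  P1: V <- M -> G -> F -> Z
  P2: V <- M -> G -> F -> K <- L -> Z
  P3: V <- M -> F -> Z
  P4: V <- M -> F -> K <- L -> Z
That exhausts the simple backdoor paths. Count: 4.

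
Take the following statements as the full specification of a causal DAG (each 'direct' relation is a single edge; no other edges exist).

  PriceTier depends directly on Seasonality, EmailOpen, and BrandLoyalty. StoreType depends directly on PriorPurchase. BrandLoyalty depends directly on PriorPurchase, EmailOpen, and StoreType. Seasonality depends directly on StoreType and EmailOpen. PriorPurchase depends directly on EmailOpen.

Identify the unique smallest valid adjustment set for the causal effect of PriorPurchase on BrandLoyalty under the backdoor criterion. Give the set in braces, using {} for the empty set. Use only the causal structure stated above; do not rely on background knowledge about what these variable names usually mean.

Variables eligible for adjustment (non-descendants of PriorPurchase, excluding PriorPurchase and BrandLoyalty): {EmailOpen}.
Backdoor paths from PriorPurchase to BrandLoyalty:
  P1: PriorPurchase <- EmailOpen -> Seasonality <- StoreType -> BrandLoyalty
  P2: PriorPurchase <- EmailOpen -> Seasonality -> PriceTier <- BrandLoyalty
  P3: PriorPurchase <- EmailOpen -> BrandLoyalty
  P4: PriorPurchase <- EmailOpen -> PriceTier <- Seasonality <- StoreType -> BrandLoyalty
  P5: PriorPurchase <- EmailOpen -> PriceTier <- BrandLoyalty
The empty set is not sufficient: P3 (PriorPurchase <- EmailOpen -> BrandLoyalty) has no collider blocking it and no conditioned non-collider, so it is open.
Try {EmailOpen}:
  P1: blocked at fork node EmailOpen ∈ conditioning set.
  P2: blocked at fork node EmailOpen ∈ conditioning set.
  P3: blocked at fork node EmailOpen ∈ conditioning set.
  P4: blocked at fork node EmailOpen ∈ conditioning set.
  P5: blocked at fork node EmailOpen ∈ conditioning set.
{EmailOpen} contains no descendant of PriorPurchase and blocks every backdoor path.
{EmailOpen} is the unique smallest valid adjustment set.

{EmailOpen}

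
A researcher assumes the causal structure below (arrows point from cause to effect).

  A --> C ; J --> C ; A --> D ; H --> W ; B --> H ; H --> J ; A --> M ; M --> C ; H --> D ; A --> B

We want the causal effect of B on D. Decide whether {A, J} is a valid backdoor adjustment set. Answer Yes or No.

Backdoor paths from B to D (paths whose first edge points into B):
  P1: B <- A -> M -> C <- J <- H -> D
  P2: B <- A -> D
  P3: B <- A -> C <- J <- H -> D
Condition 1 (no descendant of B in the set): FAILS — J is a descendant of B.
Condition 2 (every backdoor path blocked by {A, J}):
  P1: blocked at fork node A ∈ conditioning set.
  P2: blocked at fork node A ∈ conditioning set.
  P3: blocked at fork node A ∈ conditioning set.
{A, J} does not satisfy the backdoor criterion.

No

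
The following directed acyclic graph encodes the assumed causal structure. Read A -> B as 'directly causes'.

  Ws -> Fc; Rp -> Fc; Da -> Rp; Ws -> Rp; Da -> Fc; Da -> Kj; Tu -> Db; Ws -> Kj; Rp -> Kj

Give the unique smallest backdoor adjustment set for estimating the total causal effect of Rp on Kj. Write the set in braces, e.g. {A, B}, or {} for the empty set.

Variables eligible for adjustment (non-descendants of Rp, excluding Rp and Kj): {Da, Db, Tu, Ws}.
Backdoor paths from Rp to Kj:
  P1: Rp <- Da -> Kj
  P2: Rp <- Da -> Fc <- Ws -> Kj
  P3: Rp <- Ws -> Kj
  P4: Rp <- Ws -> Fc <- Da -> Kj
The empty set is not sufficient: P1 (Rp <- Da -> Kj) has no collider blocking it and no conditioned non-collider, so it is open.
Try {Da, Ws}:
  P1: blocked at fork node Da ∈ conditioning set.
  P2: blocked at fork node Da ∈ conditioning set.
  P3: blocked at fork node Ws ∈ conditioning set.
  P4: blocked at fork node Ws ∈ conditioning set.
{Da, Ws} contains no descendant of Rp and blocks every backdoor path.
Every element of {Da, Ws} is needed (dropping Da leaves P1 open; dropping Ws leaves P3 open), so no proper subset is valid.
Among all size-2 subsets of the eligible variables, only {Da, Ws} blocks every backdoor path, so it is the unique smallest valid adjustment set.

{Da, Ws}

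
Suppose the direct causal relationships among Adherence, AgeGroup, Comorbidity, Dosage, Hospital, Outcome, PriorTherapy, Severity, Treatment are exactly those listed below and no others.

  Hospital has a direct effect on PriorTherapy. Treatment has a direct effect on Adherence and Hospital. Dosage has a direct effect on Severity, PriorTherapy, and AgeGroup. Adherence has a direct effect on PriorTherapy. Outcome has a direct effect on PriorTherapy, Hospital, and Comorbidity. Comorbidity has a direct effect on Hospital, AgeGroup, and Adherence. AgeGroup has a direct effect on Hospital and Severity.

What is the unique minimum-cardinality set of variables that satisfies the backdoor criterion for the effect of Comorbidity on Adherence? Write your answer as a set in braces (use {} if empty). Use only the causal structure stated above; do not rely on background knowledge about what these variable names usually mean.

Variables eligible for adjustment (non-descendants of Comorbidity, excluding Comorbidity and Adherence): {Dosage, Outcome, Treatment}.
Backdoor paths from Comorbidity to Adherence:
  P1: Comorbidity <- Outcome -> Hospital <- Treatment -> Adherence
  P2: Comorbidity <- Outcome -> Hospital <- AgeGroup <- Dosage -> PriorTherapy <- Adherence
  P3: Comorbidity <- Outcome -> Hospital <- AgeGroup -> Severity <- Dosage -> PriorTherapy <- Adherence
  P4: Comorbidity <- Outcome -> Hospital -> PriorTherapy <- Adherence
  P5: Comorbidity <- Outcome -> PriorTherapy <- Dosage -> AgeGroup -> Hospital <- Treatment -> Adherence
  P6: Comorbidity <- Outcome -> PriorTherapy <- Dosage -> Severity <- AgeGroup -> Hospital <- Treatment -> Adherence
  P7: Comorbidity <- Outcome -> PriorTherapy <- Adherence
  P8: Comorbidity <- Outcome -> PriorTherapy <- Hospital <- Treatment -> Adherence
Each backdoor path contains an unconditioned collider, so every path is already blocked with the empty conditioning set:
  P1: blocked at collider Hospital (neither it nor any descendant is in the conditioning set).
  P2: blocked at collider Hospital (neither it nor any descendant is in the conditioning set).
  P3: blocked at collider Hospital (neither it nor any descendant is in the conditioning set).
  P4: blocked at collider PriorTherapy (neither it nor any descendant is in the conditioning set).
  P5: blocked at collider PriorTherapy (neither it nor any descendant is in the conditioning set).
  P6: blocked at collider PriorTherapy (neither it nor any descendant is in the conditioning set).
  P7: blocked at collider PriorTherapy (neither it nor any descendant is in the conditioning set).
  P8: blocked at collider PriorTherapy (neither it nor any descendant is in the conditioning set).
The empty set is therefore the unique smallest valid set.

{}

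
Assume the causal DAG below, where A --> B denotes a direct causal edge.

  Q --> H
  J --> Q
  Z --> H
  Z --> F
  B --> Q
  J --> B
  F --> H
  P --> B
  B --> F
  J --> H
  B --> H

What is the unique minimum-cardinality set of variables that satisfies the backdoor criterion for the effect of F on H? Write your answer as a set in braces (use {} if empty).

Variables eligible for adjustment (non-descendants of F, excluding F and H): {B, J, P, Q, Z}.
Backdoor paths from F to H:
  P1: F <- Z -> H
  P2: F <- B <- J -> Q -> H
  P3: F <- B <- J -> H
  P4: F <- B -> Q <- J -> H
  P5: F <- B -> Q -> H
  P6: F <- B -> H
The empty set is not sufficient: P1 (F <- Z -> H) has no collider blocking it and no conditioned non-collider, so it is open.
Try {B, Z}:
  P1: blocked at fork node Z ∈ conditioning set.
  P2: blocked at chain node B ∈ conditioning set.
  P3: blocked at chain node B ∈ conditioning set.
  P4: blocked at fork node B ∈ conditioning set.
  P5: blocked at fork node B ∈ conditioning set.
  P6: blocked at fork node B ∈ conditioning set.
{B, Z} contains no descendant of F and blocks every backdoor path.
Every element of {B, Z} is needed (dropping B leaves P2 open; dropping Z leaves P1 open), so no proper subset is valid.
Among all size-2 subsets of the eligible variables, only {B, Z} blocks every backdoor path, so it is the unique smallest valid adjustment set.

{B, Z}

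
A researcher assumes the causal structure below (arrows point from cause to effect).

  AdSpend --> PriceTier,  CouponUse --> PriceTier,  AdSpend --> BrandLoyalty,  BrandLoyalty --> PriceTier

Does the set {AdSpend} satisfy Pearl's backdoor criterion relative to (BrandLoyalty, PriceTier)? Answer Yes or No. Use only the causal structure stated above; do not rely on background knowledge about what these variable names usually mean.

Yes

Backdoor paths from BrandLoyalty to PriceTier (paths whose first edge points into BrandLoyalty):
  P1: BrandLoyalty <- AdSpend -> PriceTier
Condition 1 (no descendant of BrandLoyalty in the set): holds — descendants of BrandLoyalty are {PriceTier}; none are in {AdSpend}.
Condition 2 (every backdoor path blocked by {AdSpend}):
  P1: blocked at fork node AdSpend ∈ conditioning set.
{AdSpend} satisfies the backdoor criterion.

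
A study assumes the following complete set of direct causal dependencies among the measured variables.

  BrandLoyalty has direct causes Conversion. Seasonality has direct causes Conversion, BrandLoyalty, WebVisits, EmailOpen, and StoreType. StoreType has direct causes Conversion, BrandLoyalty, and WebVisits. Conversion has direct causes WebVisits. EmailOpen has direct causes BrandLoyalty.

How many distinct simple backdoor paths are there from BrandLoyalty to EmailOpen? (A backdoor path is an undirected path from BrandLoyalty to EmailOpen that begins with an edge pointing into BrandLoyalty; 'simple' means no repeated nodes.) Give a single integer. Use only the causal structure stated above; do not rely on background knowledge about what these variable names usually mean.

A backdoor path from BrandLoyalty to EmailOpen is any simple undirected path whose first edge points into BrandLoyalty (i.e. leaves BrandLoyalty via a parent).
Parents of BrandLoyalty: {Conversion}.
Enumerating:
  P1: BrandLoyalty <- Conversion <- WebVisits -> StoreType -> Seasonality <- EmailOpen
  P2: BrandLoyalty <- Conversion <- WebVisits -> Seasonality <- EmailOpen
  P3: BrandLoyalty <- Conversion -> StoreType <- WebVisits -> Seasonality <- EmailOpen
  P4: BrandLoyalty <- Conversion -> StoreType -> Seasonality <- EmailOpen
  P5: BrandLoyalty <- Conversion -> Seasonality <- EmailOpen
That exhausts the simple backdoor paths. Count: 5.

5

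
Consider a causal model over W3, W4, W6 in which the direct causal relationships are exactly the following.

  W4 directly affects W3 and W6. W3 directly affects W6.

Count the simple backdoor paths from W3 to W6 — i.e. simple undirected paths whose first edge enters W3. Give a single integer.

1

A backdoor path from W3 to W6 is any simple undirected path whose first edge points into W3 (i.e. leaves W3 via a parent).
Parents of W3: {W4}.
Enumerating:
  P1: W3 <- W4 -> W6
That exhausts the simple backdoor paths. Count: 1.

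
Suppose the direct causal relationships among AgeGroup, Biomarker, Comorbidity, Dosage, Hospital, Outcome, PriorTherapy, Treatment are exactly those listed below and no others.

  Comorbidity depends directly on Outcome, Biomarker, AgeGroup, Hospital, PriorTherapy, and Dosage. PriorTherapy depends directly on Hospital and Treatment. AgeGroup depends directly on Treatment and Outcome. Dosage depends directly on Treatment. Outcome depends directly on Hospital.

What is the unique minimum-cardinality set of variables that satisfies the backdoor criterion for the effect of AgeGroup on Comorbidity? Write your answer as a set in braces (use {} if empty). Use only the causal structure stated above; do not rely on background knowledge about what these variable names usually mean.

{Outcome, Treatment}

Variables eligible for adjustment (non-descendants of AgeGroup, excluding AgeGroup and Comorbidity): {Biomarker, Dosage, Hospital, Outcome, PriorTherapy, Treatment}.
Backdoor paths from AgeGroup to Comorbidity:
  P1: AgeGroup <- Treatment -> Dosage -> Comorbidity
  P2: AgeGroup <- Treatment -> PriorTherapy <- Hospital -> Outcome -> Comorbidity
  P3: AgeGroup <- Treatment -> PriorTherapy <- Hospital -> Comorbidity
  P4: AgeGroup <- Treatment -> PriorTherapy -> Comorbidity
  P5: AgeGroup <- Outcome <- Hospital -> PriorTherapy <- Treatment -> Dosage -> Comorbidity
  P6: AgeGroup <- Outcome <- Hospital -> PriorTherapy -> Comorbidity
  P7: AgeGroup <- Outcome <- Hospital -> Comorbidity
  P8: AgeGroup <- Outcome -> Comorbidity
The empty set is not sufficient: P1 (AgeGroup <- Treatment -> Dosage -> Comorbidity) has no collider blocking it and no conditioned non-collider, so it is open.
Try {Outcome, Treatment}:
  P1: blocked at fork node Treatment ∈ conditioning set.
  P2: blocked at fork node Treatment ∈ conditioning set.
  P3: blocked at fork node Treatment ∈ conditioning set.
  P4: blocked at fork node Treatment ∈ conditioning set.
  P5: blocked at chain node Outcome ∈ conditioning set.
  P6: blocked at chain node Outcome ∈ conditioning set.
  P7: blocked at chain node Outcome ∈ conditioning set.
  P8: blocked at fork node Outcome ∈ conditioning set.
{Outcome, Treatment} contains no descendant of AgeGroup and blocks every backdoor path.
Every element of {Outcome, Treatment} is needed (dropping Outcome leaves P6 open; dropping Treatment leaves P1 open), so no proper subset is valid.
Among all size-2 subsets of the eligible variables, only {Outcome, Treatment} blocks every backdoor path, so it is the unique smallest valid adjustment set.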